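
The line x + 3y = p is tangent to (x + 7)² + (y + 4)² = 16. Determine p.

p = −19 ± 4√10

For a tangent, require d(centre, line) = r = 4.
|1·(−7) + 3·(−4) − p| / √10 = 4
|p − (−19)| = 4√10.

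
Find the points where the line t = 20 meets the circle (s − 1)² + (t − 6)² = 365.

From the line, t = 20. Substituting:
s² − 2s − 168 = 0
s = 14 or s = −12, giving (14, 20) and (−12, 20).

(−12, 20) and (14, 20)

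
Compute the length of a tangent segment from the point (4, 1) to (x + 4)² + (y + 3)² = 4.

Centre (−4, −3), r² = 4. |PO|² = (8)² + (4)² = 80.
By the tangent–radius right angle, tangent length = √(|PO|² − r²) = √76 = 2√19.

2√19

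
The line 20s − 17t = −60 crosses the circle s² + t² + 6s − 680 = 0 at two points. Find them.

From the line, t = (60 + 20s)/17. Substituting:
689s² + 4134s − 192920 = 0  ⟹  s² + 6s − 280 = 0
s = 14 or s = −20, giving (14, 20) and (−20, −20).

(−20, −20) and (14, 20)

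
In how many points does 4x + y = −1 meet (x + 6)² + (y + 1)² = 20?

Centre (−6, −1), r² = 20. Distance² from centre to line = (−24)²/17 = 576/17.
Since d² > r², the line lies outside the circle.

0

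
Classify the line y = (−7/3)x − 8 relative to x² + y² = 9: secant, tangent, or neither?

neither

Substituting the line into the circle gives 58x² + 336x + 495 = 0.
Discriminant = (336)² − 4·58·(495) = −1944 < 0.
No real roots: the line does not meet the circle.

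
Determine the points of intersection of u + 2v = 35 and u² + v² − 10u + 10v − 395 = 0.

(3, 16) and (23, 6)

Express v = (35 − u)/2 and substitute into the circle:
5u² − 130u + 345 = 0  ⟹  u² − 26u + 69 = 0
u = 23 or u = 3, giving (23, 6) and (3, 16).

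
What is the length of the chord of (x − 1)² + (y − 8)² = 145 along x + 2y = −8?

4√5

Express y = (−8 − x)/2 and substitute into the circle:
5x² + 40x = 0  ⟹  x² + 8x = 0
x = 0 or x = −8, giving (0, −4) and (−8, 0).
|(0, −4) − (−8, 0)| = √((8)² + (−4)²) = 4√5.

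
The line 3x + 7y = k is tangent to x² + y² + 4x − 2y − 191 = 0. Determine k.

The line touches the circle iff its distance from (−2, 1) is 14:
|3·(−2) + 7·1 − k| / √58 = 14
|k − (1)| = 14√58.

k = 1 ± 14√58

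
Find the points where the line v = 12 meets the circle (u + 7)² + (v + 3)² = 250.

(−12, 12) and (−2, 12)

Substitute v = 12:
u² + 14u + 24 = 0
u = −2 or u = −12, giving (−2, 12) and (−12, 12).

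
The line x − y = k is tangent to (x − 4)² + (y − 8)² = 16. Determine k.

For a tangent, require d(centre, line) = r = 4.
|1·4 − 1·8 − k| / √2 = 4
|k − (−4)| = 4√2.

k = −4 ± 4√2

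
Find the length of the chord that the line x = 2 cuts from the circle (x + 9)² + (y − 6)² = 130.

6

The line gives x = 2. Substituting into the circle:
y² − 12y + 27 = 0
y = 9 or y = 3, giving (2, 9) and (2, 3).
Chord length = distance between (2, 9) and (2, 3) = √36 = 6.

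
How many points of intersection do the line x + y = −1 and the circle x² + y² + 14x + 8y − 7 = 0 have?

Centre (−7, −4), r² = 72. Distance² from centre to line = (−10)²/2 = 50.
Since d² < r², the line cuts the circle twice.

2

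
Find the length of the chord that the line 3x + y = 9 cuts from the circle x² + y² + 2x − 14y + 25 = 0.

Substitute y = −3x + 9:
10x² − 10x − 20 = 0  ⟹  x² − x − 2 = 0
x = 2 or x = −1, giving (2, 3) and (−1, 12).
Chord length = distance between (2, 3) and (−1, 12) = √90 = 3√10.

3√10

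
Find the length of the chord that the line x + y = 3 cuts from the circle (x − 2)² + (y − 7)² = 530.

Express y = −x + 3 and substitute into the circle:
2x² + 4x − 510 = 0  ⟹  x² + 2x − 255 = 0
x = 15 or x = −17, giving (15, −12) and (−17, 20).
|(15, −12) − (−17, 20)| = √((32)² + (−32)²) = 32√2.

32√2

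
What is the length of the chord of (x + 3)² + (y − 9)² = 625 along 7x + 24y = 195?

Express y = (195 − 7x)/24 and substitute into the circle:
625x² + 3750x − 354375 = 0  ⟹  x² + 6x − 567 = 0
x = 21 or x = −27, giving (21, 2) and (−27, 16).
Chord length = distance between (21, 2) and (−27, 16) = √2500 = 50.

50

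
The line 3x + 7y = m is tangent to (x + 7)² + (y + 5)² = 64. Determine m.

m = −56 ± 8√58

For a tangent, require d(centre, line) = r = 8.
|3·(−7) + 7·(−5) − m| / √58 = 8
|m − (−56)| = 8√58.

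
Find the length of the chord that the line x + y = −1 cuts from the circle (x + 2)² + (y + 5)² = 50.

8√2

Centre (−2, −5), r² = 50. Perpendicular distance d from centre to line = |−6| / √2 = 6/√2.
Half the chord is √(r² − d²) = √(32), so the full chord is 8√2.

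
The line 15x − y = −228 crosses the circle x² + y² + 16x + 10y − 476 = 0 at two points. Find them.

Substitute y = 15x + 228:
226x² + 7006x + 53788 = 0  ⟹  x² + 31x + 238 = 0
x = −14 or x = −17, giving (−14, 18) and (−17, −27).

(−17, −27) and (−14, 18)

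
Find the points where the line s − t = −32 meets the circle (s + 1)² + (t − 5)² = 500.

(−23, 9) and (−5, 27)

Substitute t = s + 32:
2s² + 56s + 230 = 0  ⟹  s² + 28s + 115 = 0
s = −5 or s = −23, giving (−5, 27) and (−23, 9).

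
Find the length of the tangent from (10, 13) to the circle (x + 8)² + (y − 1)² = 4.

With centre O = (−8, 1), |OP|² = 468 and r² = 4.
By the tangent–radius right angle, tangent length = √(|PO|² − r²) = √464 = 4√29.

4√29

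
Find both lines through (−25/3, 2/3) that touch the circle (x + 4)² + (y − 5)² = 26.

A line y − (2/3) = m(x − (−25/3)) is tangent when its distance from (−4, 5) is √26:
(13/3m − (13/3))² = 26(m² + 1)
5m² + 26m + 5 = 0, so m = −5 or m = −1/5.
Through (−25/3, 2/3) these give 5x + y = −41 and x + 5y = −5.

5x + y = −41 and x + 5y = −5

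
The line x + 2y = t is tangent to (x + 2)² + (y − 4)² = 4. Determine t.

For a tangent, require d(centre, line) = r = 2.
|1·(−2) + 2·4 − t| / √5 = 2
|t − (6)| = 2√5.

t = 6 ± 2√5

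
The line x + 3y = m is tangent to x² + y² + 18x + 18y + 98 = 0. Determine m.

The line touches the circle iff its distance from (−9, −9) is 8:
|1·(−9) + 3·(−9) − m| / √10 = 8
|m − (−36)| = 8√10.

m = −36 ± 8√10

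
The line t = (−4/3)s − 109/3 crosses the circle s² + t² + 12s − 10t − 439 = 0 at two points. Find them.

(−28, 1) and (−16, −15)

From the line, t = (−109 − 4s)/3. Substituting:
25s² + 1100s + 11200 = 0  ⟹  s² + 44s + 448 = 0
s = −16 or s = −28, giving (−16, −15) and (−28, 1).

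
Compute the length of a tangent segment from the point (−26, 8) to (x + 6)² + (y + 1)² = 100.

√381

The centre is (−6, −1) and r = 10. The square of the distance from P to the centre is 400 + 81 = 481.
By the tangent–radius right angle, tangent length = √(|PO|² − r²) = √381.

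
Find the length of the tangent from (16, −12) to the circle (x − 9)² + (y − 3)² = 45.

Centre (9, 3), r² = 45. |PO|² = (7)² + (−15)² = 274.
By the tangent–radius right angle, tangent length = √(|PO|² − r²) = √229.

√229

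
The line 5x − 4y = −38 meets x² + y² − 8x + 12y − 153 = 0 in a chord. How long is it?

2√41

Substitute y = (38 + 5x)/4:
41x² + 492x + 820 = 0  ⟹  x² + 12x + 20 = 0
x = −2 or x = −10, giving (−2, 7) and (−10, −3).
|(−2, 7) − (−10, −3)| = √((8)² + (10)²) = 2√41.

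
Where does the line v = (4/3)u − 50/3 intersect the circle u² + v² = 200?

(2, −14) and (14, 2)

Substitute v = (−50 + 4u)/3:
25u² − 400u + 700 = 0  ⟹  u² − 16u + 28 = 0
u = 14 or u = 2, giving (14, 2) and (2, −14).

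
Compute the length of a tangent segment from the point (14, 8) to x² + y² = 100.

Centre (0, 0), r² = 100. |PO|² = (14)² + (8)² = 260.
Power of the point: PT² = |PO|² − r² = 160, so PT = 4√10.

4√10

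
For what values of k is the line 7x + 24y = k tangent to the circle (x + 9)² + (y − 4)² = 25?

Tangency holds when the distance from the centre (−9, 4) to the line equals the radius 5:
|7·(−9) + 24·4 − k| / √625 = 5
|k − (33)| = 5·25, so k = 158 or k = −92.

k = −92 or k = 158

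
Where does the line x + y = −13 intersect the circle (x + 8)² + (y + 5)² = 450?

Express y = −x − 13 and substitute into the circle:
2x² + 32x − 322 = 0  ⟹  x² + 16x − 161 = 0
x = 7 or x = −23, giving (7, −20) and (−23, 10).

(−23, 10) and (7, −20)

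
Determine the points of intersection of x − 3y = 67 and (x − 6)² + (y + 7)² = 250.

(1, −22) and (19, −16)

From the line, y = (−67 + x)/3. Substituting:
10x² − 200x + 190 = 0  ⟹  x² − 20x + 19 = 0
x = 19 or x = 1, giving (19, −16) and (1, −22).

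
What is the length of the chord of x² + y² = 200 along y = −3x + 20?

8√10

The distance from (0, 0) to the line is 20/√10, and r² = 200.
Chord = 2√(r² − d²) = 2·√(160) = 8√10.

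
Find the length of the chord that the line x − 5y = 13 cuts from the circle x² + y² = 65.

The distance from (0, 0) to the line is 13/√26, and r² = 65.
Chord = 2√(r² − d²) = 2·√(117/2) = 3√26.

3√26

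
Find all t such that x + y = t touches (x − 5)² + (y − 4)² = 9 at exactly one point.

t = 9 ± 3√2

Tangency holds when the distance from the centre (5, 4) to the line equals the radius 3:
|1·5 + 1·4 − t| / √2 = 3
|t − (9)| = 3√2.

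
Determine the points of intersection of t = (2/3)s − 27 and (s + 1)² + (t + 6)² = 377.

(3, −25) and (15, −17)

Express t = (−81 + 2s)/3 and substitute into the circle:
13s² − 234s + 585 = 0  ⟹  s² − 18s + 45 = 0
s = 15 or s = 3, giving (15, −17) and (3, −25).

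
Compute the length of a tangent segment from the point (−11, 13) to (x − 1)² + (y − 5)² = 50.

The centre is (1, 5) and r = 5√2. The square of the distance from P to the centre is 144 + 64 = 208.
Power of the point: PT² = |PO|² − r² = 158, so PT = √158.

√158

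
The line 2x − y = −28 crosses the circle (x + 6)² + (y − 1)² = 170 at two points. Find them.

Express y = 2x + 28 and substitute into the circle:
5x² + 120x + 595 = 0  ⟹  x² + 24x + 119 = 0
x = −7 or x = −17, giving (−7, 14) and (−17, −6).

(−17, −6) and (−7, 14)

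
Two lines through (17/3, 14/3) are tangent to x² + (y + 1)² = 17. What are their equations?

Write the tangent as mx − y + (14/3 − m·(17/3)) = 0 and set its distance from the centre to √17:
(−17/3m − (−17/3))² = 17(m² + 1)
4m² − 17m + 4 = 0, so m = 1/4 or m = 4.
With m = 1/4: x − 4y = −13. With m = 4: 4x − y = 18.

x − 4y = −13 and 4x − y = 18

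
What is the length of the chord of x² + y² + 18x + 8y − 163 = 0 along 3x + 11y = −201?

2√130

The distance from (−9, −4) to the line is 130/√130, and r² = 260.
Chord = 2√(r² − d²) = 2·√(130) = 2√130.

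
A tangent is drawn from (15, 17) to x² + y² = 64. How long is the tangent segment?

15√2

Centre (0, 0), r² = 64. |PO|² = (15)² + (17)² = 514.
By the tangent–radius right angle, tangent length = √(|PO|² − r²) = √450 = 15√2.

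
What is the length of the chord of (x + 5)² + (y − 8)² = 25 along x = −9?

Centre (−5, 8), r² = 25. Perpendicular distance d from centre to line = |4| / √1 = 4.
Chord = 2√(r² − d²) = 2·√(9) = 6.

6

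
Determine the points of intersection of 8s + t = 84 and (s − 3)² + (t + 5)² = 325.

(9, 12) and (13, −20)

Express t = −8s + 84 and substitute into the circle:
65s² − 1430s + 7605 = 0  ⟹  s² − 22s + 117 = 0
s = 13 or s = 9, giving (13, −20) and (9, 12).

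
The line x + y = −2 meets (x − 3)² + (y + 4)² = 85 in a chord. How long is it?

Substitute y = −x − 2:
2x² − 10x − 72 = 0  ⟹  x² − 5x − 36 = 0
x = 9 or x = −4, giving (9, −11) and (−4, 2).
|(9, −11) − (−4, 2)| = √((13)² + (−13)²) = 13√2.

13√2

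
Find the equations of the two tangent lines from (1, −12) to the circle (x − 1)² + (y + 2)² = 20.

2x + y = −10 and 2x − y = 14

Let a tangent through (1, −12) have slope m. Its distance from (1, −2) must equal 2√5:
[m·(0) − (10)]² = 20(m² + 1)
m² − 4 = 0, so m = −2 or m = 2.
With m = −2: 2x + y = −10. With m = 2: 2x − y = 14.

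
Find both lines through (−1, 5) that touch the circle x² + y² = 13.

3x − 2y = −13 and 2x + 3y = 13

Let a tangent through (−1, 5) have slope m. Its distance from (0, 0) must equal √13:
(1m − (−5))² = 13(m² + 1)
6m² − 5m − 6 = 0, so m = 3/2 or m = −2/3.
Through (−1, 5) these give 3x − 2y = −13 and 2x + 3y = 13.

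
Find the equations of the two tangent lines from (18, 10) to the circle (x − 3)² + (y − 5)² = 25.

Let a tangent through (18, 10) have slope m. Its distance from (3, 5) must equal 5:
[m·(−15) − (−5)]² = 25(m² + 1)
4m² − 3m = 0, so m = 0 or m = 3/4.
Through (18, 10) these give y = 10 and 3x − 4y = 14.

y = 10 and 3x − 4y = 14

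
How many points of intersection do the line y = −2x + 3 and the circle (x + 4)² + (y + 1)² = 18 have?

Substituting the line into the circle gives 5x² − 8x + 14 = 0.
Discriminant = (−8)² − 4·5·(14) = −216 < 0.
No real roots: the line does not meet the circle.

0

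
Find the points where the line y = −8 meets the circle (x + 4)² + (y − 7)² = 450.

From the line, y = −8. Substituting:
x² + 8x − 209 = 0
x = 11 or x = −19, giving (11, −8) and (−19, −8).

(−19, −8) and (11, −8)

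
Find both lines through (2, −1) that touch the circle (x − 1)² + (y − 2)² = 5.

2x − y = 5 and x + 2y = 0

A line y − (−1) = m(x − (2)) is tangent when its distance from (1, 2) is √5:
[m·(−1) − (3)]² = 5(m² + 1)
2m² − 3m − 2 = 0, so m = 2 or m = −1/2.
Through (2, −1) these give 2x − y = 5 and x + 2y = 0.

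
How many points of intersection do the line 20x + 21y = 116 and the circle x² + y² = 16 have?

1

Substituting the line into the circle gives 841x² − 4640x + 6400 = 0.
Δ = 21529600 − 21529600 = 0.
A repeated root: the line is tangent.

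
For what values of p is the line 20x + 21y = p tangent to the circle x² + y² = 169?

p = −377 or p = 377

The line touches the circle iff its distance from (0, 0) is 13:
|20·0 + 21·0 − p| / √841 = 13
|p| = 13·29, so p = 377 or p = −377.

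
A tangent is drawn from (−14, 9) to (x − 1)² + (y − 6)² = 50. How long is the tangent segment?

Centre (1, 6), r² = 50. |PO|² = (−15)² + (3)² = 234.
The tangent meets the radius at right angles, so tangent² = |PO|² − r² = 234 − 50 = 184.

2√46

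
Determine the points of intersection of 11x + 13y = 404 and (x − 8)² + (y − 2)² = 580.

Substitute y = (404 − 11x)/13:
290x² − 11020x + 55680 = 0  ⟹  x² − 38x + 192 = 0
x = 32 or x = 6, giving (32, 4) and (6, 26).

(6, 26) and (32, 4)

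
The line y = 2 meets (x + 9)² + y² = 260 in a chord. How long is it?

32

Substitute y = 2:
x² + 18x − 175 = 0
x = 7 or x = −25, giving (7, 2) and (−25, 2).
|(7, 2) − (−25, 2)| = √((32)² + (0)²) = 32.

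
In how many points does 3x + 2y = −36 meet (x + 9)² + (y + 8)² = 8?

Substituting the line into the circle gives 13x² + 192x + 692 = 0.
Δ = 36864 − 35984 = 880.
Two real roots: the line is a secant.

2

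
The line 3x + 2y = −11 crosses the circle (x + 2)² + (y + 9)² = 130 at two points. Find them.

Substitute y = (−11 − 3x)/2:
13x² − 26x − 455 = 0  ⟹  x² − 2x − 35 = 0
x = 7 or x = −5, giving (7, −16) and (−5, 2).

(−5, 2) and (7, −16)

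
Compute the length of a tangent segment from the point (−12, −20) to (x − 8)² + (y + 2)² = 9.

√715

The centre is (8, −2) and r = 3. The square of the distance from P to the centre is 400 + 324 = 724.
The tangent meets the radius at right angles, so tangent² = |PO|² − r² = 724 − 9 = 715.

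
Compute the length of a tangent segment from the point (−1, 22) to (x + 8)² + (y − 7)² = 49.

15

The centre is (−8, 7) and r = 7. The square of the distance from P to the centre is 49 + 225 = 274.
The tangent meets the radius at right angles, so tangent² = |PO|² − r² = 274 − 49 = 225.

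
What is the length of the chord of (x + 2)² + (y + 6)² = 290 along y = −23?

Substitute y = −23:
x² + 4x + 3 = 0
x = −1 or x = −3, giving (−1, −23) and (−3, −23).
Chord length = distance between (−1, −23) and (−3, −23) = √4 = 2.

2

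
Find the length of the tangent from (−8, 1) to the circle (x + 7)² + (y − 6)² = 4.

√22

Centre (−7, 6), r² = 4. |PO|² = (−1)² + (−5)² = 26.
The tangent meets the radius at right angles, so tangent² = |PO|² − r² = 26 − 4 = 22.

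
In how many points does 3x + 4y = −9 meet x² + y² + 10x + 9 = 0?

Substituting the line into the circle gives 25x² + 214x + 225 = 0.
Discriminant = (214)² − 4·25·(225) = 23296 > 0.
Two real roots: the line is a secant.

2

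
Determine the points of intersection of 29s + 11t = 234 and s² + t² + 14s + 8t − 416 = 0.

Express t = (234 − 29s)/11 and substitute into the circle:
962s² − 14430s + 25012 = 0  ⟹  s² − 15s + 26 = 0
s = 13 or s = 2, giving (13, −13) and (2, 16).

(2, 16) and (13, −13)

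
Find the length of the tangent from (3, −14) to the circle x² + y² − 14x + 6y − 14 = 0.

√65

The centre is (7, −3) and r = 6√2. The square of the distance from P to the centre is 16 + 121 = 137.
The tangent meets the radius at right angles, so tangent² = |PO|² − r² = 137 − 72 = 65.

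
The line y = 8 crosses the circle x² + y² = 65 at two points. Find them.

From the line, y = 8. Substituting:
x² − 1 = 0
x = 1 or x = −1, giving (1, 8) and (−1, 8).

(−1, 8) and (1, 8)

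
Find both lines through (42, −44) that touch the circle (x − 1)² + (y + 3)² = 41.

4x + 5y = −52 and 5x + 4y = 34

A line y − (−44) = m(x − (42)) is tangent when its distance from (1, −3) is √41:
[m·(−41) − (41)]² = 41(m² + 1)
20m² + 41m + 20 = 0, so m = −4/5 or m = −5/4.
With m = −4/5: 4x + 5y = −52. With m = −5/4: 5x + 4y = 34.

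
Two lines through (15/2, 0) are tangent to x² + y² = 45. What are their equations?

2x − y = 15 and 2x + y = 15

Write the tangent as mx − y + (0 − m·(15/2)) = 0 and set its distance from the centre to 3√5:
(−15/2m − (0))² = 45(m² + 1)
m² − 4 = 0, so m = 2 or m = −2.
Through (15/2, 0) these give 2x − y = 15 and 2x + y = 15.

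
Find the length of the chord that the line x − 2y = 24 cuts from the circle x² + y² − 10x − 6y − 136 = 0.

From the line, y = (−24 + x)/2. Substituting:
5x² − 100x + 320 = 0  ⟹  x² − 20x + 64 = 0
x = 16 or x = 4, giving (16, −4) and (4, −10).
Chord length = distance between (16, −4) and (4, −10) = √180 = 6√5.

6√5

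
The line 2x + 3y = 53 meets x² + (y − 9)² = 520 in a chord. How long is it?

The distance from (0, 9) to the line is 26/√13, and r² = 520.
Half the chord is √(r² − d²) = √(468), so the full chord is 12√13.

12√13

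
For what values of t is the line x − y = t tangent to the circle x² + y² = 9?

For a tangent, require d(centre, line) = r = 3.
|1·0 − 1·0 − t| / √2 = 3
|t| = 3√2.

t = ±3√2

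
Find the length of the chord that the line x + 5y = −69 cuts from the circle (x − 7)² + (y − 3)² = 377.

Express y = (−69 − x)/5 and substitute into the circle:
26x² − 182x − 1144 = 0  ⟹  x² − 7x − 44 = 0
x = 11 or x = −4, giving (11, −16) and (−4, −13).
|(11, −16) − (−4, −13)| = √((15)² + (−3)²) = 3√26.

3√26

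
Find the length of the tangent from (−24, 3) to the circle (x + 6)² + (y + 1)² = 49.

√291

With centre O = (−6, −1), |OP|² = 340 and r² = 49.
The tangent meets the radius at right angles, so tangent² = |PO|² − r² = 340 − 49 = 291.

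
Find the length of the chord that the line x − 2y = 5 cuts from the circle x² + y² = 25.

Express y = (−5 + x)/2 and substitute into the circle:
5x² − 10x − 75 = 0  ⟹  x² − 2x − 15 = 0
x = 5 or x = −3, giving (5, 0) and (−3, −4).
Chord length = distance between (5, 0) and (−3, −4) = √80 = 4√5.

4√5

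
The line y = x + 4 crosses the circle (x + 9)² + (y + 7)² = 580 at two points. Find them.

Express y = x + 4 and substitute into the circle:
2x² + 40x − 378 = 0  ⟹  x² + 20x − 189 = 0
x = 7 or x = −27, giving (7, 11) and (−27, −23).

(−27, −23) and (7, 11)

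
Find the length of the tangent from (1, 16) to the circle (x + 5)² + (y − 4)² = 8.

Centre (−5, 4), r² = 8. |PO|² = (6)² + (12)² = 180.
Power of the point: PT² = |PO|² − r² = 172, so PT = 2√43.

2√43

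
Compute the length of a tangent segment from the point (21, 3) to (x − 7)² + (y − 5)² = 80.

2√30

Centre (7, 5), r² = 80. |PO|² = (14)² + (−2)² = 200.
The tangent meets the radius at right angles, so tangent² = |PO|² − r² = 200 − 80 = 120.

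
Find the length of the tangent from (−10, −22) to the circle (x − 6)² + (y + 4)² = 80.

10√5

With centre O = (6, −4), |OP|² = 580 and r² = 80.
Power of the point: PT² = |PO|² − r² = 500, so PT = 10√5.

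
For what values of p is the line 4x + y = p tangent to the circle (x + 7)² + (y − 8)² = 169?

Tangency holds when the distance from the centre (−7, 8) to the line equals the radius 13:
|4·(−7) + 1·8 − p| / √17 = 13
|p − (−20)| = 13√17.

p = −20 ± 13√17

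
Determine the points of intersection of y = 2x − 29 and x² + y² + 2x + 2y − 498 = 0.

(3, −23) and (19, 9)

From the line, y = 2x − 29. Substituting:
5x² − 110x + 285 = 0  ⟹  x² − 22x + 57 = 0
x = 19 or x = 3, giving (19, 9) and (3, −23).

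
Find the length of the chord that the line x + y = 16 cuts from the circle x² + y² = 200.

12√2

Centre (0, 0), r² = 200. Perpendicular distance d from centre to line = |−16| / √2 = 16/√2.
Half the chord is √(r² − d²) = √(72), so the full chord is 12√2.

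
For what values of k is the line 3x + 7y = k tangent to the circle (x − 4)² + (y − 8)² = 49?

k = 68 ± 7√58

For a tangent, require d(centre, line) = r = 7.
|3·4 + 7·8 − k| / √58 = 7
|k − (68)| = 7√58.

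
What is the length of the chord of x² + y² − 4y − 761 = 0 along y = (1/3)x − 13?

15√10

From the line, y = (−39 + x)/3. Substituting:
10x² − 90x − 4860 = 0  ⟹  x² − 9x − 486 = 0
x = 27 or x = −18, giving (27, −4) and (−18, −19).
|(27, −4) − (−18, −19)| = √((45)² + (15)²) = 15√10.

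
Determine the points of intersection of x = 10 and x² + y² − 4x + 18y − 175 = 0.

(10, −23) and (10, 5)

The line gives x = 10. Substituting into the circle:
y² + 18y − 115 = 0
y = 5 or y = −23, giving (10, 5) and (10, −23).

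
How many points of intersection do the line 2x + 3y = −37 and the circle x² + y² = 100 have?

d² = (2·0 + 3·0 − (−37))²/13 = 1369/13; r² = 100.
Since d² > r², the line lies outside the circle.

0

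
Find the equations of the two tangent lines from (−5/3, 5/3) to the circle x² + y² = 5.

A line y − (5/3) = m(x − (−5/3)) is tangent when its distance from (0, 0) is √5:
[m·(5/3) − (−5/3)]² = 5(m² + 1)
2m² − 5m + 2 = 0, so m = 1/2 or m = 2.
With m = 1/2: x − 2y = −5. With m = 2: 2x − y = −5.

x − 2y = −5 and 2x − y = −5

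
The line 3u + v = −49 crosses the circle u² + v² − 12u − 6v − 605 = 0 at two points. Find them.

(−19, 8) and (−11, −16)

From the line, v = −3u − 49. Substituting:
10u² + 300u + 2090 = 0  ⟹  u² + 30u + 209 = 0
u = −11 or u = −19, giving (−11, −16) and (−19, 8).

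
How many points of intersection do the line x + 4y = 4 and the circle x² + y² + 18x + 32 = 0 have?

Centre (−9, 0), r² = 49. Distance² from centre to line = (−13)²/17 = 169/17.
Since d² < r², the line cuts the circle twice.

2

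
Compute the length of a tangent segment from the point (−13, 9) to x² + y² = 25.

Centre (0, 0), r² = 25. |PO|² = (−13)² + (9)² = 250.
The tangent meets the radius at right angles, so tangent² = |PO|² − r² = 250 − 25 = 225.

15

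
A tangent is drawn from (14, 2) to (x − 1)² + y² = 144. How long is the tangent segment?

With centre O = (1, 0), |OP|² = 173 and r² = 144.
Power of the point: PT² = |PO|² − r² = 29, so PT = √29.

√29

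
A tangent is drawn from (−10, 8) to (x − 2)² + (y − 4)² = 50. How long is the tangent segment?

With centre O = (2, 4), |OP|² = 160 and r² = 50.
Power of the point: PT² = |PO|² − r² = 110, so PT = √110.

√110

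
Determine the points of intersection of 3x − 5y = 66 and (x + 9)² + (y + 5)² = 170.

(−8, −18) and (2, −12)

Express y = (−66 + 3x)/5 and substitute into the circle:
34x² + 204x − 544 = 0  ⟹  x² + 6x − 16 = 0
x = 2 or x = −8, giving (2, −12) and (−8, −18).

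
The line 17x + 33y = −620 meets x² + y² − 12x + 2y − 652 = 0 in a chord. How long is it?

The distance from (6, −1) to the line is 689/√1378, and r² = 689.
Half the chord is √(r² − d²) = √(689/2), so the full chord is √1378.

√1378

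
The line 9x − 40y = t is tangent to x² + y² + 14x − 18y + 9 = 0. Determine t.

t = −874 or t = 28

The line touches the circle iff its distance from (−7, 9) is 11:
|9·(−7) − 40·9 − t| / √1681 = 11
|t − (−423)| = 11·41, so t = 28 or t = −874.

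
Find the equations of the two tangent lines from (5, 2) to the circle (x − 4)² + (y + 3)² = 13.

Let a tangent through (5, 2) have slope m. Its distance from (4, −3) must equal √13:
(−1m − (−5))² = 13(m² + 1)
6m² + 5m − 6 = 0, so m = −3/2 or m = 2/3.
With m = −3/2: 3x + 2y = 19. With m = 2/3: 2x − 3y = 4.

3x + 2y = 19 and 2x − 3y = 4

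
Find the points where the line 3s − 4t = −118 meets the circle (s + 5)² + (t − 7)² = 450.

Substitute t = (118 + 3s)/4:
25s² + 700s + 1300 = 0  ⟹  s² + 28s + 52 = 0
s = −2 or s = −26, giving (−2, 28) and (−26, 10).

(−26, 10) and (−2, 28)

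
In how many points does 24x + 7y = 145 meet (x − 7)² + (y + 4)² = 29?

Substituting the line into the circle gives 625x² − 8990x + 30909 = 0.
Discriminant = (−8990)² − 4·625·(30909) = 3547600 > 0.
Two real roots: the line is a secant.

2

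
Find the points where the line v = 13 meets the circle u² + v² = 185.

(−4, 13) and (4, 13)

Express v = 13 and substitute into the circle:
u² − 16 = 0
u = 4 or u = −4, giving (4, 13) and (−4, 13).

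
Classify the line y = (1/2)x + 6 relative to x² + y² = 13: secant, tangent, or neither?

Centre (0, 0), r² = 13. Distance² from centre to line = (12)²/5 = 144/5.
Since d² > r², the line lies outside the circle.

neither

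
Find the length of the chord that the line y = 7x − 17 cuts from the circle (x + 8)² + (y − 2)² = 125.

From the line, y = 7x − 17. Substituting:
50x² − 250x + 300 = 0  ⟹  x² − 5x + 6 = 0
x = 3 or x = 2, giving (3, 4) and (2, −3).
Chord length = distance between (3, 4) and (2, −3) = √50 = 5√2.

5√2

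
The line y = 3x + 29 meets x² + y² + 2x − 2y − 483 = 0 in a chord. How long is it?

Express y = 3x + 29 and substitute into the circle:
10x² + 170x + 300 = 0  ⟹  x² + 17x + 30 = 0
x = −2 or x = −15, giving (−2, 23) and (−15, −16).
Chord length = distance between (−2, 23) and (−15, −16) = √1690 = 13√10.

13√10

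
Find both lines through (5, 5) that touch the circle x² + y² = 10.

Let a tangent through (5, 5) have slope m. Its distance from (0, 0) must equal √10:
[m·(−5) − (−5)]² = 10(m² + 1)
3m² − 10m + 3 = 0, so m = 3 or m = 1/3.
With m = 3: 3x − y = 10. With m = 1/3: x − 3y = −10.

3x − y = 10 and x − 3y = −10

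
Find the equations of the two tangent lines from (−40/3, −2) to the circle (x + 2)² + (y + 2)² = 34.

3x − 5y = −30 and 3x + 5y = −50

A line y − (−2) = m(x − (−40/3)) is tangent when its distance from (−2, −2) is √34:
[m·(34/3) − (0)]² = 34(m² + 1)
25m² − 9 = 0, so m = 3/5 or m = −3/5.
Through (−40/3, −2) these give 3x − 5y = −30 and 3x + 5y = −50.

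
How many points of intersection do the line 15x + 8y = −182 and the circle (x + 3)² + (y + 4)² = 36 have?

Substituting the line into the circle gives 289x² + 4884x + 20772 = 0.
Discriminant = (4884)² − 4·289·(20772) = −158976 < 0.
No real roots: the line does not meet the circle.

0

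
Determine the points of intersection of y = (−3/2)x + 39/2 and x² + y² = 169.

Substitute y = (39 − 3x)/2:
13x² − 234x + 845 = 0  ⟹  x² − 18x + 65 = 0
x = 13 or x = 5, giving (13, 0) and (5, 12).

(5, 12) and (13, 0)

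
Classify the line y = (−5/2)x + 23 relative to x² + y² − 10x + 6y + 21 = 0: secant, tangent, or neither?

neither

Substituting the line into the circle gives 29x² − 560x + 2752 = 0.
Discriminant = (−560)² − 4·29·(2752) = −5632 < 0.
No real roots: the line does not meet the circle.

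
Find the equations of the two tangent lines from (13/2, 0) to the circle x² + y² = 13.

2x + 3y = 13 and 2x − 3y = 13

A line y − (0) = m(x − (13/2)) is tangent when its distance from (0, 0) is √13:
(−13/2m − (0))² = 13(m² + 1)
9m² − 4 = 0, so m = −2/3 or m = 2/3.
Through (13/2, 0) these give 2x + 3y = 13 and 2x − 3y = 13.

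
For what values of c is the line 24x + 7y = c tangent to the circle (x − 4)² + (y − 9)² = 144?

c = −141 or c = 459

Tangency holds when the distance from the centre (4, 9) to the line equals the radius 12:
|24·4 + 7·9 − c| / √625 = 12
|c − (159)| = 12·25, so c = 459 or c = −141.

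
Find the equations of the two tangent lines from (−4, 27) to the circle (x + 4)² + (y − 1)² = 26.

Write the tangent as mx − y + (27 − m·(−4)) = 0 and set its distance from the centre to √26:
[m·(0) − (−26)]² = 26(m² + 1)
m² − 25 = 0, so m = 5 or m = −5.
Through (−4, 27) these give 5x − y = −47 and 5x + y = 7.

5x − y = −47 and 5x + y = 7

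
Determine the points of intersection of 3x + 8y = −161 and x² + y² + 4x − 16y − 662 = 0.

Express y = (−161 − 3x)/8 and substitute into the circle:
73x² + 1606x + 4161 = 0  ⟹  x² + 22x + 57 = 0
x = −3 or x = −19, giving (−3, −19) and (−19, −13).

(−19, −13) and (−3, −19)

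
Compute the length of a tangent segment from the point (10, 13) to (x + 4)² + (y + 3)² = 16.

Centre (−4, −3), r² = 16. |PO|² = (14)² + (16)² = 452.
By the tangent–radius right angle, tangent length = √(|PO|² − r²) = √436 = 2√109.

2√109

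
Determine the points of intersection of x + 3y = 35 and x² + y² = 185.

(−4, 13) and (11, 8)

Express y = (35 − x)/3 and substitute into the circle:
10x² − 70x − 440 = 0  ⟹  x² − 7x − 44 = 0
x = 11 or x = −4, giving (11, 8) and (−4, 13).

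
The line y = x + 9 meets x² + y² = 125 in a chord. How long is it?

Substitute y = x + 9:
2x² + 18x − 44 = 0  ⟹  x² + 9x − 22 = 0
x = 2 or x = −11, giving (2, 11) and (−11, −2).
Chord length = distance between (2, 11) and (−11, −2) = √338 = 13√2.

13√2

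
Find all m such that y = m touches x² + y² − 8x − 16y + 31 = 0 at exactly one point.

For a tangent, require d(centre, line) = r = 7.
|0·4 + 1·8 − m| / √1 = 7
|m − (8)| = 7, so m = 15 or m = 1.

m = 1 or m = 15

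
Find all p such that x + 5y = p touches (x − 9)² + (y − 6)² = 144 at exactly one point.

p = 39 ± 12√26

For a tangent, require d(centre, line) = r = 12.
|1·9 + 5·6 − p| / √26 = 12
|p − (39)| = 12√26.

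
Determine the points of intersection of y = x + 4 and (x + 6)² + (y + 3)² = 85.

Express y = x + 4 and substitute into the circle:
2x² + 26x = 0  ⟹  x² + 13x = 0
x = 0 or x = −13, giving (0, 4) and (−13, −9).

(−13, −9) and (0, 4)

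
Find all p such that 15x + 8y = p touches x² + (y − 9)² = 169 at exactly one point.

p = −149 or p = 293

Tangency holds when the distance from the centre (0, 9) to the line equals the radius 13:
|15·0 + 8·9 − p| / √289 = 13
|p − (72)| = 13·17, so p = 293 or p = −149.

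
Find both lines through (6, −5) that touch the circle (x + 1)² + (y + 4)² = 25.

4x + 3y = 9 and 3x − 4y = 38

Let a tangent through (6, −5) have slope m. Its distance from (−1, −4) must equal 5:
(−7m − (1))² = 25(m² + 1)
12m² + 7m − 12 = 0, so m = −4/3 or m = 3/4.
With m = −4/3: 4x + 3y = 9. With m = 3/4: 3x − 4y = 38.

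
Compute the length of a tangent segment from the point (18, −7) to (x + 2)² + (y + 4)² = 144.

The centre is (−2, −4) and r = 12. The square of the distance from P to the centre is 400 + 9 = 409.
The tangent meets the radius at right angles, so tangent² = |PO|² − r² = 409 − 144 = 265.

√265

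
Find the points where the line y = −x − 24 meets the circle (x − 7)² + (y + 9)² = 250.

(−6, −18) and (−2, −22)

Express y = −x − 24 and substitute into the circle:
2x² + 16x + 24 = 0  ⟹  x² + 8x + 12 = 0
x = −2 or x = −6, giving (−2, −22) and (−6, −18).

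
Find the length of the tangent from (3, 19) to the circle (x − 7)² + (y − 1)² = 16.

Centre (7, 1), r² = 16. |PO|² = (−4)² + (18)² = 340.
The tangent meets the radius at right angles, so tangent² = |PO|² − r² = 340 − 16 = 324.

18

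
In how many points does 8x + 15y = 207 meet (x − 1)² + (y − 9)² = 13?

0

Substituting the line into the circle gives 289x² − 1602x + 2484 = 0.
Discriminant = (−1602)² − 4·289·(2484) = −305100 < 0.
No real roots: the line does not meet the circle.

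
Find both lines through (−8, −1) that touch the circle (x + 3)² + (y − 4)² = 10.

x − 3y = −5 and 3x − y = −23

Let a tangent through (−8, −1) have slope m. Its distance from (−3, 4) must equal √10:
[m·(5) − (5)]² = 10(m² + 1)
3m² − 10m + 3 = 0, so m = 1/3 or m = 3.
Through (−8, −1) these give x − 3y = −5 and 3x − y = −23.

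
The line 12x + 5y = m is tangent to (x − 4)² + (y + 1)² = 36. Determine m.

The line touches the circle iff its distance from (4, −1) is 6:
|12·4 + 5·(−1) − m| / √169 = 6
|m − (43)| = 6·13, so m = 121 or m = −35.

m = −35 or m = 121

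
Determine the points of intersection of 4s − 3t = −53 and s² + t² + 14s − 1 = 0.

(−14, −1) and (−8, 7)

Express t = (53 + 4s)/3 and substitute into the circle:
25s² + 550s + 2800 = 0  ⟹  s² + 22s + 112 = 0
s = −8 or s = −14, giving (−8, 7) and (−14, −1).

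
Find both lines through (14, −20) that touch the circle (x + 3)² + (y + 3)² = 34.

A line y − (−20) = m(x − (14)) is tangent when its distance from (−3, −3) is √34:
[m·(−17) − (17)]² = 34(m² + 1)
15m² + 34m + 15 = 0, so m = −5/3 or m = −3/5.
With m = −5/3: 5x + 3y = 10. With m = −3/5: 3x + 5y = −58.

5x + 3y = 10 and 3x + 5y = −58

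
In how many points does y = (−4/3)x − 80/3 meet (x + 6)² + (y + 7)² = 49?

1

Substituting the line into the circle gives 25x² + 580x + 3364 = 0.
Discriminant = (580)² − 4·25·(3364) = 0.
A repeated root: the line is tangent.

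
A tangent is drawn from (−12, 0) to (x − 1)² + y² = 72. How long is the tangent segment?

Centre (1, 0), r² = 72. |PO|² = (−13)² + (0)² = 169.
Power of the point: PT² = |PO|² − r² = 97, so PT = √97.

√97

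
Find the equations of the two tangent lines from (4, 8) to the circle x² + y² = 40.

Write the tangent as mx − y + (8 − m·(4)) = 0 and set its distance from the centre to 2√10:
(−4m − (−8))² = 40(m² + 1)
3m² + 8m − 3 = 0, so m = 1/3 or m = −3.
With m = 1/3: x − 3y = −20. With m = −3: 3x + y = 20.

x − 3y = −20 and 3x + y = 20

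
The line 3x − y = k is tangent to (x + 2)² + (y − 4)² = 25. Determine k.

The line touches the circle iff its distance from (−2, 4) is 5:
|3·(−2) − 1·4 − k| / √10 = 5
|k − (−10)| = 5√10.

k = −10 ± 5√10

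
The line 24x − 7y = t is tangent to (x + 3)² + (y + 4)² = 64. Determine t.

For a tangent, require d(centre, line) = r = 8.
|24·(−3) − 7·(−4) − t| / √625 = 8
|t − (−44)| = 8·25, so t = 156 or t = −244.

t = −244 or t = 156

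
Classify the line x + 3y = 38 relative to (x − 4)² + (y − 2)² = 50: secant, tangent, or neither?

neither

Substituting the line into the circle gives 10x² − 136x + 718 = 0.
Δ = 18496 − 28720 = −10224.
No real roots: the line does not meet the circle.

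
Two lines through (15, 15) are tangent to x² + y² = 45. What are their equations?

Let a tangent through (15, 15) have slope m. Its distance from (0, 0) must equal 3√5:
(−15m − (−15))² = 45(m² + 1)
2m² − 5m + 2 = 0, so m = 2 or m = 1/2.
With m = 2: 2x − y = 15. With m = 1/2: x − 2y = −15.

2x − y = 15 and x − 2y = −15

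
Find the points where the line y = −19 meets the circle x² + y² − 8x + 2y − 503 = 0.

Substitute y = −19:
x² − 8x − 180 = 0
x = 18 or x = −10, giving (18, −19) and (−10, −19).

(−10, −19) and (18, −19)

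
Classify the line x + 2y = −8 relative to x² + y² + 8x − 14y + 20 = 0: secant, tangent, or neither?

neither

Centre (−4, 7), r² = 45. Distance² from centre to line = (18)²/5 = 324/5.
Since d² > r², the line lies outside the circle.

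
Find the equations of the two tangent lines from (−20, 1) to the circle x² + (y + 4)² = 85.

A line y − (1) = m(x − (−20)) is tangent when its distance from (0, −4) is √85:
[m·(20) − (−5)]² = 85(m² + 1)
63m² + 40m − 12 = 0, so m = −6/7 or m = 2/9.
Through (−20, 1) these give 6x + 7y = −113 and 2x − 9y = −49.

6x + 7y = −113 and 2x − 9y = −49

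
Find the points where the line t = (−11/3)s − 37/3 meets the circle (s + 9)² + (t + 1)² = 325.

Express t = (−37 − 11s)/3 and substitute into the circle:
130s² + 910s − 1040 = 0  ⟹  s² + 7s − 8 = 0
s = 1 or s = −8, giving (1, −16) and (−8, 17).

(−8, 17) and (1, −16)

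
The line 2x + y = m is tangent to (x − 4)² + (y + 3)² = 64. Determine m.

m = 5 ± 8√5

Tangency holds when the distance from the centre (4, −3) to the line equals the radius 8:
|2·4 + 1·(−3) − m| / √5 = 8
|m − (5)| = 8√5.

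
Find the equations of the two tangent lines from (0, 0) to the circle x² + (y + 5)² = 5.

A line y − (0) = m(x − (0)) is tangent when its distance from (0, −5) is √5:
[m·(0) − (−5)]² = 5(m² + 1)
m² − 4 = 0, so m = −2 or m = 2.
With m = −2: 2x + y = 0. With m = 2: 2x − y = 0.

2x + y = 0 and 2x − y = 0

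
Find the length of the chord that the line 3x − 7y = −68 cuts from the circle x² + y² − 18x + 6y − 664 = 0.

Centre (9, −3), r² = 754. Perpendicular distance d from centre to line = |116| / √58 = 116/√58.
Half the chord is √(r² − d²) = √(522), so the full chord is 6√58.

6√58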